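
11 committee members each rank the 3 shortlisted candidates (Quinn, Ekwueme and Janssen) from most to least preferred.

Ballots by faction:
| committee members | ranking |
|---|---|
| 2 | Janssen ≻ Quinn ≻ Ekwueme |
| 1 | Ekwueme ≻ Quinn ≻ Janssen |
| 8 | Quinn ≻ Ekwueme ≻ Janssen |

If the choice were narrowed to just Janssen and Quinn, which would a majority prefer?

Quinn

Ballots ranking Janssen above Quinn: 2.
Ballots ranking Quinn above Janssen: 11 − 2 = 9.
Quinn wins the head-to-head 9–2.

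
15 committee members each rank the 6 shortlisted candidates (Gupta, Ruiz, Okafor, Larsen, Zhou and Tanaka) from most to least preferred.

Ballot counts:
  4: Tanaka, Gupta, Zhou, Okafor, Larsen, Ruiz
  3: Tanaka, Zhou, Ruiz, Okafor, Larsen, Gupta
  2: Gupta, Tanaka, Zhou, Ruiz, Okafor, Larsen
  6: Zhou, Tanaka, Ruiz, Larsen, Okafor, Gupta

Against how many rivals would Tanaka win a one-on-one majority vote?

5

Tanaka against each rival (15 committee members):
Tanaka vs Gupta: Tanaka preferred on 4+3+6 = 13 ballots; Tanaka wins 13–2.
Tanaka vs Ruiz: Tanaka, 15–0.
Tanaka vs Okafor: Tanaka, 15–0.
Tanaka–Larsen: Tanaka 15–0.
Tanaka vs Zhou: Tanaka, 9–6.
Tanaka beats Gupta, Ruiz, Okafor, Larsen, Zhou — 5 pairwise wins.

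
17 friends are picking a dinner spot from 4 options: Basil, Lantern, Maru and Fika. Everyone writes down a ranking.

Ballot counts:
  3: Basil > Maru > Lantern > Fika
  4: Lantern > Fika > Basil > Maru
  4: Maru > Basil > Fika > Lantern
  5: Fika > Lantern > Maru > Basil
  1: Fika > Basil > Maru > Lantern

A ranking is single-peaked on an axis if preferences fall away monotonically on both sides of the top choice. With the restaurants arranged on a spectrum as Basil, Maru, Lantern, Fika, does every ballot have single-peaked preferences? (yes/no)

Axis positions: Basil=1, Maru=2, Lantern=3, Fika=4.
Type 1 (peak Basil at position 1): ranking walks positions 1-2-3-4, expanding outward from the peak — single-peaked.
Type 2: ranking walks positions 3-4-1-2; Basil is ranked above Maru even though Maru lies between Basil and the peak Lantern on the axis — preferences dip and rise again. Not single-peaked.
Type 3: ranking walks positions 2-1-4-3; Fika is ranked above Lantern even though Lantern lies between Fika and the peak Maru on the axis — preferences dip and rise again. Not single-peaked.
Type 4 (peak Fika at position 4): ranking walks positions 4-3-2-1, expanding outward from the peak — single-peaked.
Type 5: ranking walks positions 4-1-2-3; Basil is ranked above Lantern even though Lantern lies between Basil and the peak Fika on the axis — preferences dip and rise again. Not single-peaked.
Type 2 violates single-peakedness, so the profile is not single-peaked on this axis.

no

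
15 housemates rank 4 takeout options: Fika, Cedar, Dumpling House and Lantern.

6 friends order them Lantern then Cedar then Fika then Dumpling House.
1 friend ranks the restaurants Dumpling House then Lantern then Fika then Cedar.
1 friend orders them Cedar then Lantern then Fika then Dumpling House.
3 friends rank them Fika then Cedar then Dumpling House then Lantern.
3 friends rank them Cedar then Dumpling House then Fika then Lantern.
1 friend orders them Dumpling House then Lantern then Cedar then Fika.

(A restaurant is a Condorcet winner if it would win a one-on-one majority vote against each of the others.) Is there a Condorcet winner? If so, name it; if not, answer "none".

Check each pair by majority over 15 ballots:
Fika vs Cedar: Cedar, 11–4.
Fika vs Dumpling House: Fika wins 10–5.
Fika vs Lantern: Lantern wins 9–6.
Cedar vs Dumpling House: Cedar, 13–2.
Cedar vs Lantern: Lantern wins 8–7.
Dumpling House–Lantern: Dumpling House 8–7.
No restaurant is unbeaten: Fika loses to Cedar; Cedar loses to Lantern; Dumpling House loses to Fika; Lantern loses to Dumpling House. In particular Fika beats Dumpling House beats Lantern beats Fika is a majority cycle — no Condorcet winner exists.

none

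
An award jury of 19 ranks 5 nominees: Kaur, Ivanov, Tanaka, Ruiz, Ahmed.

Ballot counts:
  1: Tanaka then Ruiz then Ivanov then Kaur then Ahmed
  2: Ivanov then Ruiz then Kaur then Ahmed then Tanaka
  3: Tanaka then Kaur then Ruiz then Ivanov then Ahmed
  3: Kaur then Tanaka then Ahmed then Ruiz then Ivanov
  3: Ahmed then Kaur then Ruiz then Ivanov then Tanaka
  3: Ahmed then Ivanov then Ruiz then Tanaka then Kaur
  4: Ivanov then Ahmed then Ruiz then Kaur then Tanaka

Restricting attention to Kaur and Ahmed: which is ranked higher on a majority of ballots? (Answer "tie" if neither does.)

Ahmed

Ballots ranking Kaur above Ahmed: 1 + 2 + 3 + 3 = 9.
Ballots ranking Ahmed above Kaur: 19 − 9 = 10.
Ahmed wins the head-to-head 10–9.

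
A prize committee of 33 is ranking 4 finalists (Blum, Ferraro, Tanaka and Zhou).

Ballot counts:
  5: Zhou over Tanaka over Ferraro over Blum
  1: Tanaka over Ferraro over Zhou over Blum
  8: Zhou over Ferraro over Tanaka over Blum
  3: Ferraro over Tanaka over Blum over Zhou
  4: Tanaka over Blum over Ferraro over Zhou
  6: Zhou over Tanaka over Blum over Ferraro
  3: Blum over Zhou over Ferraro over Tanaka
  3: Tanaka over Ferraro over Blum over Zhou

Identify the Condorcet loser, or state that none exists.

Blum

Head-to-head results (33 jurors):
Blum vs Ferraro: Ferraro, 20–13.
Blum vs Tanaka: Tanaka, 30–3.
Blum vs Zhou: 13 to 20, Zhou.
Ferraro–Tanaka: Tanaka 19–14.
Ferraro vs Zhou: Zhou wins 22–11.
Tanaka vs Zhou: Tanaka is ranked higher on 1+3+4+3 = 11 ballots, Zhou on 22. Zhou wins 22–11.
Blum loses to every other nominee — it is the Condorcet loser.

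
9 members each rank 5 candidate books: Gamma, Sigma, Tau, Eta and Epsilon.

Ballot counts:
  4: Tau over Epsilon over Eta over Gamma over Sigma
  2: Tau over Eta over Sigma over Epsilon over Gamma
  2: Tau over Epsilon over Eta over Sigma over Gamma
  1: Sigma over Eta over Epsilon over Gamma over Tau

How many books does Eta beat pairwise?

2

Eta against each rival (9 members):
Eta vs Gamma: Eta preferred on 4+2+2+1 = 9 ballots; Eta wins 9–0.
Eta vs Sigma: Eta preferred on 4+2+2 = 8 ballots; Eta wins 8–1.
Eta vs Tau: Eta is ranked higher on 1 ballot, Tau on 8. Tau wins 8–1.
Eta vs Epsilon: 3 to 6, Epsilon.
Eta beats Gamma, Sigma; loses to Tau, Epsilon — 2 pairwise wins.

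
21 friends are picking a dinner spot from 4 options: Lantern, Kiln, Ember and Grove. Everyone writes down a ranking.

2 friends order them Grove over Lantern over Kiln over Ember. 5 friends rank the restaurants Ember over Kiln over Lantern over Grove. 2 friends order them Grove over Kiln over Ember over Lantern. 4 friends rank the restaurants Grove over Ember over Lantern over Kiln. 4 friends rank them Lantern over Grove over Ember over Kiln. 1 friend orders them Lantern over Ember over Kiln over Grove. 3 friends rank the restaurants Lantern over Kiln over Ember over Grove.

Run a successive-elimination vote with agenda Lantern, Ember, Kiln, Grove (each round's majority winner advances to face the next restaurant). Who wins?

Grove

Round 1: Lantern vs Ember — 10–11, Ember advances.
Round 2: Ember vs Kiln — 14–7, Ember advances.
Round 3: Ember vs Grove — 9–12, Grove advances.
Grove survives the agenda.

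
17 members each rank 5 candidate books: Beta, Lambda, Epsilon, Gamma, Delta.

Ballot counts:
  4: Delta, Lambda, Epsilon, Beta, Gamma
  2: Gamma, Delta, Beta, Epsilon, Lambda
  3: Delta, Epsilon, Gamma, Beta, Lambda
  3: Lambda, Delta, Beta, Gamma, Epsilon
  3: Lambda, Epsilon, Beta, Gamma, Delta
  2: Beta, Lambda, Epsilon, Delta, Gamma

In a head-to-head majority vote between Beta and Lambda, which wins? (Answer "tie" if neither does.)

Ballots ranking Beta above Lambda: 2 + 3 + 2 = 7.
Ballots ranking Lambda above Beta: 17 − 7 = 10.
Lambda wins the head-to-head 10–7.

Lambda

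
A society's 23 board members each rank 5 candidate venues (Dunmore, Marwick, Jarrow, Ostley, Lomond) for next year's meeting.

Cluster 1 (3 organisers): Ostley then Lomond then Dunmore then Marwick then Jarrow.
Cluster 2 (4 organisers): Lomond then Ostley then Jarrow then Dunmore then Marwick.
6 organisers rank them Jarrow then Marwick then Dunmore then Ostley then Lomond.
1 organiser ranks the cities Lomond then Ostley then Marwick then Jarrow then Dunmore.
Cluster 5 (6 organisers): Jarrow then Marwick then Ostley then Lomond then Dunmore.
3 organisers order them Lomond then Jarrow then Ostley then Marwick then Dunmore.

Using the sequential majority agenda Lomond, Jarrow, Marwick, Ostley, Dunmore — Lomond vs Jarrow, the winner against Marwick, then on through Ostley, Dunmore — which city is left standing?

Round 1: Lomond vs Jarrow — 11–12, Jarrow advances.
Round 2: Jarrow vs Marwick — 19–4, Jarrow advances.
Round 3: Jarrow vs Ostley — 15–8, Jarrow advances.
Round 4: Jarrow vs Dunmore — 20–3, Jarrow advances.
Jarrow survives the agenda.

Jarrow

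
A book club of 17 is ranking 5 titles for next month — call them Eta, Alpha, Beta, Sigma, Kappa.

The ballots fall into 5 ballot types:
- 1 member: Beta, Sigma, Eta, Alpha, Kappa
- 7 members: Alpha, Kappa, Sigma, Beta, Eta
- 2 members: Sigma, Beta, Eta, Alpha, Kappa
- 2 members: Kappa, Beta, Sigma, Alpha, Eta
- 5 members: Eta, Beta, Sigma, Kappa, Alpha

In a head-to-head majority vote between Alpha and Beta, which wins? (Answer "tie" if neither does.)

Beta

Ballots ranking Alpha above Beta: 7.
Ballots ranking Beta above Alpha: 17 − 7 = 10.
Beta wins the head-to-head 10–7.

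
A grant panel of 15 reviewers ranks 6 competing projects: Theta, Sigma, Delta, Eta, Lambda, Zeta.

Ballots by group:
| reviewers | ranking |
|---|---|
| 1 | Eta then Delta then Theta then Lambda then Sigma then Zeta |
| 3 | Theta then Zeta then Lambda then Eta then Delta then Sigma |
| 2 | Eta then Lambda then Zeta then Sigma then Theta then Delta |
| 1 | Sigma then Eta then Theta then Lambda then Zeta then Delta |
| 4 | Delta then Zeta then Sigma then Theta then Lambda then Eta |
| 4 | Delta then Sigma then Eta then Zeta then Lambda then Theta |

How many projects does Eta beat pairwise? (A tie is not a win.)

3

Eta against each rival (15 reviewers):
Eta–Theta: Eta 8–7.
Eta vs Sigma: Eta is ranked higher on 1+3+2 = 6 ballots, Sigma on 9. Sigma wins 9–6.
Eta vs Delta: Delta, 8–7.
Eta vs Lambda: Eta is ranked higher on 1+2+1+4 = 8 ballots, Lambda on 7. Eta wins 8–7.
Eta vs Zeta: 8 to 7, Eta.
Eta beats Theta, Lambda, Zeta; loses to Sigma, Delta — 3 pairwise wins.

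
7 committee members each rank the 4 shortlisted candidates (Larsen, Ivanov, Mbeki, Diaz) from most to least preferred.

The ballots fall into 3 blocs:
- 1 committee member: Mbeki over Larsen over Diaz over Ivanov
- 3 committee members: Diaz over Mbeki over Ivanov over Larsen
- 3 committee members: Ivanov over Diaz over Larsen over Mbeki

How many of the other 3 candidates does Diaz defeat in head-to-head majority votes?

3

Diaz against each rival (7 committee members):
Diaz vs Larsen: Diaz wins 6–1.
Diaz–Ivanov: Diaz 4–3.
Diaz–Mbeki: Diaz 6–1.
Diaz beats Larsen, Ivanov, Mbeki — 3 pairwise wins.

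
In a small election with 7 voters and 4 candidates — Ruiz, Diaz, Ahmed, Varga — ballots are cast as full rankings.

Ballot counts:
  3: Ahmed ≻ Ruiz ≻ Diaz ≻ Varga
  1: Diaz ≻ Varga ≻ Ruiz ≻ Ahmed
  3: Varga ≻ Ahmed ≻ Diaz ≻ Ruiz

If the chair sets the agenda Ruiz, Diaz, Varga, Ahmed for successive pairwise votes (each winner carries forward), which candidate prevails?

Round 1: Ruiz vs Diaz — 3–4, Diaz advances.
Round 2: Diaz vs Varga — 4–3, Diaz advances.
Round 3: Diaz vs Ahmed — 1–6, Ahmed advances.
Ahmed survives the agenda.

Ahmed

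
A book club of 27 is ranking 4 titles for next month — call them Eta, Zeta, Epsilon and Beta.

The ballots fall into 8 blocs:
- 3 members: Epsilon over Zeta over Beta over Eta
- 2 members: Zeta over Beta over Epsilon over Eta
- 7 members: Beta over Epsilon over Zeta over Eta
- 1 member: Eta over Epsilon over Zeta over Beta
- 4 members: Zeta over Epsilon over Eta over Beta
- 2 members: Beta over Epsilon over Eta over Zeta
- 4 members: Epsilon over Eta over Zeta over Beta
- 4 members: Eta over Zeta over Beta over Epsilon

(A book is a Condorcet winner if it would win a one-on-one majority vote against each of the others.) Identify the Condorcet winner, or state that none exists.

none

Head-to-head results (27 members):
Eta vs Zeta: Eta preferred on 1+2+4+4 = 11 ballots; Zeta wins 16–11.
Eta–Epsilon: Epsilon 22–5.
Eta vs Beta: Eta preferred on 1+4+4+4 = 13 ballots; Beta wins 14–13.
Zeta vs Epsilon: Epsilon wins 17–10.
Zeta–Beta: Zeta 18–9.
Epsilon vs Beta: 3+1+4+4 = 12 for Epsilon, 15 for Beta — Beta by 15–12.
No book is unbeaten: Eta loses to Zeta; Zeta loses to Epsilon; Epsilon loses to Beta; Beta loses to Zeta. In particular Zeta → Beta → Epsilon → Zeta is a majority cycle — no Condorcet winner exists.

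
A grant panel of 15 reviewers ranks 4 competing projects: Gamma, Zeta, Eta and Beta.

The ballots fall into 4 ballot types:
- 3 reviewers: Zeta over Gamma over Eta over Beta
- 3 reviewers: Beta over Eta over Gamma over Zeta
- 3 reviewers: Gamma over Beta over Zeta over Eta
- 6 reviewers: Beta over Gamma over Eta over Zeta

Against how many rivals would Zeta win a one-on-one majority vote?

0

Zeta against each rival (15 reviewers):
Zeta vs Gamma: Gamma wins 12–3.
Zeta vs Eta: Eta wins 9–6.
Zeta–Beta: Beta 12–3.
Zeta beats no one; loses to Gamma, Eta, Beta — 0 pairwise wins.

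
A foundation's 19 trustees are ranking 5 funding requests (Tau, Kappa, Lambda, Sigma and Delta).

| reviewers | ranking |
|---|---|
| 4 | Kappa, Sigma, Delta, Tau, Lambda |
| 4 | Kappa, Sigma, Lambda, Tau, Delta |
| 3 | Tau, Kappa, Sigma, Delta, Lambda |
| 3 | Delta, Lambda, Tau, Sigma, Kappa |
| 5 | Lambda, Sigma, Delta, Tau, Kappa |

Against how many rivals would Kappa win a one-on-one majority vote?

3

Kappa against each rival (19 reviewers):
Kappa vs Tau: Tau, 11–8.
Kappa vs Lambda: Kappa, 11–8.
Kappa vs Sigma: 11 to 8, Kappa.
Kappa–Delta: Kappa 11–8.
Kappa beats Lambda, Sigma, Delta; loses to Tau — 3 pairwise wins.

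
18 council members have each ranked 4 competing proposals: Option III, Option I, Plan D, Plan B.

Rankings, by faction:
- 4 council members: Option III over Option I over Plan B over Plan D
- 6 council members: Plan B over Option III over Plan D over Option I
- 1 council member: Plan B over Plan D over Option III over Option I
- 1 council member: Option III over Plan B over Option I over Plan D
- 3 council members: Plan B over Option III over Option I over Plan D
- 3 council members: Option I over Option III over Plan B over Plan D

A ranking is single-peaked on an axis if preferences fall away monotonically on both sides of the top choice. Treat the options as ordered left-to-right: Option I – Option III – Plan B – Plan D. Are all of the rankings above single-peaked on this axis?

yes

Axis positions: Option I=1, Option III=2, Plan B=3, Plan D=4.
Faction 1 (peak Option III at position 2): ranking walks positions 2-1-3-4, expanding outward from the peak — single-peaked.
Faction 2 (peak Plan B at position 3): ranking walks positions 3-2-4-1, expanding outward from the peak — single-peaked.
Faction 3 (peak Plan B at position 3): ranking walks positions 3-4-2-1, expanding outward from the peak — single-peaked.
Faction 4 (peak Option III at position 2): ranking walks positions 2-3-1-4, expanding outward from the peak — single-peaked.
Faction 5 (peak Plan B at position 3): ranking walks positions 3-2-1-4, expanding outward from the peak — single-peaked.
Faction 6 (peak Option I at position 1): ranking walks positions 1-2-3-4, expanding outward from the peak — single-peaked.
Every ranking is single-peaked on this axis.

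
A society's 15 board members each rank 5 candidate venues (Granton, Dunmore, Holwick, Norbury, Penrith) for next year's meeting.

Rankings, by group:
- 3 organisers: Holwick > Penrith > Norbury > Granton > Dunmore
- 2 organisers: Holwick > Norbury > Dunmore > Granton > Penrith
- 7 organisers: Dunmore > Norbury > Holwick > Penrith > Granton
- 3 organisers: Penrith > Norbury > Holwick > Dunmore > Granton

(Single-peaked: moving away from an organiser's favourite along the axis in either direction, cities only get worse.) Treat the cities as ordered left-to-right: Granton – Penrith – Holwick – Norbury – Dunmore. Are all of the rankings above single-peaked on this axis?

no

Axis positions: Granton=1, Penrith=2, Holwick=3, Norbury=4, Dunmore=5.
Group 1 (peak Holwick at position 3): ranking walks positions 3-2-4-1-5, expanding outward from the peak — single-peaked.
Group 2: ranking walks positions 3-4-5-1-2; Granton is ranked above Penrith even though Penrith lies between Granton and the peak Holwick on the axis — preferences dip and rise again. Not single-peaked.
Group 3 (peak Dunmore at position 5): ranking walks positions 5-4-3-2-1, expanding outward from the peak — single-peaked.
Group 4: ranking walks positions 2-4-3-5-1; Norbury is ranked above Holwick even though Holwick lies between Norbury and the peak Penrith on the axis — preferences dip and rise again. Not single-peaked.
Group 2 violates single-peakedness, so the profile is not single-peaked on this axis.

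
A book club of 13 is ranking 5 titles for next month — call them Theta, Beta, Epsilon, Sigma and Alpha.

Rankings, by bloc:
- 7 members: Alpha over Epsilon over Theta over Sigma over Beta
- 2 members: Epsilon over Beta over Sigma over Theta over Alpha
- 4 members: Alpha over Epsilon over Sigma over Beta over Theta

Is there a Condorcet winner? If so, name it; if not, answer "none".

Head-to-head results (13 members):
Theta vs Beta: 7 for Theta, 6 for Beta — Theta by 7–6.
Theta vs Epsilon: 0 to 13, Epsilon.
Theta vs Sigma: 7 for Theta, 6 for Sigma — Theta by 7–6.
Theta vs Alpha: 2 for Theta, 11 for Alpha — Alpha by 11–2.
Beta vs Epsilon: 0 to 13, Epsilon.
Beta vs Sigma: 2 to 11, Sigma.
Beta vs Alpha: Beta is ranked higher on 2 ballots, Alpha on 11. Alpha wins 11–2.
Epsilon vs Sigma: Epsilon is ranked higher on 7+2+4 = 13 ballots, Sigma on 0. Epsilon wins 13–0.
Epsilon vs Alpha: Epsilon is ranked higher on 2 ballots, Alpha on 11. Alpha wins 11–2.
Sigma vs Alpha: Sigma is ranked higher on 2 ballots, Alpha on 11. Alpha wins 11–2.
Alpha defeats every rival head-to-head and is the Condorcet winner.

Alpha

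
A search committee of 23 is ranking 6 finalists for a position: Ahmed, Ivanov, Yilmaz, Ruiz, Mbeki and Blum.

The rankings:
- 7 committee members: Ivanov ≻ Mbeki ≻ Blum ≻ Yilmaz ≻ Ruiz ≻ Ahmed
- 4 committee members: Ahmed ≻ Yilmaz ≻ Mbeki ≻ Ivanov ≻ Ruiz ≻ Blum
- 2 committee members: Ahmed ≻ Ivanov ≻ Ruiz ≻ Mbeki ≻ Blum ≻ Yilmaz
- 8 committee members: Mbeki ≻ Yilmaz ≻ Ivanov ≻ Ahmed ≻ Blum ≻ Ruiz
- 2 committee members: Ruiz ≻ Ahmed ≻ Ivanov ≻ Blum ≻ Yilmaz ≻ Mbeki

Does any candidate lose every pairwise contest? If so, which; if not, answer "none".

Pairwise majorities:
Ahmed vs Ivanov: 8 to 15, Ivanov.
Ahmed vs Yilmaz: Yilmaz wins 15–8.
Ahmed vs Ruiz: Ahmed, 14–9.
Ahmed vs Mbeki: Ahmed is ranked higher on 4+2+2 = 8 ballots, Mbeki on 15. Mbeki wins 15–8.
Ahmed vs Blum: 4+2+8+2 = 16 for Ahmed, 7 for Blum — Ahmed by 16–7.
Ivanov vs Yilmaz: 11 to 12, Yilmaz.
Ivanov vs Ruiz: 21 to 2, Ivanov.
Ivanov vs Mbeki: Ivanov preferred on 7+2+2 = 11 ballots; Mbeki wins 12–11.
Ivanov–Blum: Ivanov 23–0.
Yilmaz vs Ruiz: Yilmaz, 19–4.
Yilmaz–Mbeki: Mbeki 17–6.
Yilmaz vs Blum: 12 to 11, Yilmaz.
Ruiz vs Mbeki: 2+2 = 4 for Ruiz, 19 for Mbeki — Mbeki by 19–4.
Ruiz vs Blum: Ruiz preferred on 4+2+2 = 8 ballots; Blum wins 15–8.
Mbeki–Blum: Mbeki 21–2.
Ruiz is beaten in every head-to-head and is the Condorcet loser.

Ruiz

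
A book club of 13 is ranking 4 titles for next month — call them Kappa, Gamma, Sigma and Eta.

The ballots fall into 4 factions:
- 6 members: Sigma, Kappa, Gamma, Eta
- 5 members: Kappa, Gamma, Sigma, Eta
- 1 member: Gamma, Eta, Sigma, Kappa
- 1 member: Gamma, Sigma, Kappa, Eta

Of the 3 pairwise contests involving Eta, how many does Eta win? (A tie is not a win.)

0

Eta against each rival (13 members):
Eta–Kappa: Kappa 12–1.
Eta vs Gamma: Gamma wins 13–0.
Eta vs Sigma: Eta preferred on 1 ballot; Sigma wins 12–1.
Eta beats no one; loses to Kappa, Gamma, Sigma — 0 pairwise wins.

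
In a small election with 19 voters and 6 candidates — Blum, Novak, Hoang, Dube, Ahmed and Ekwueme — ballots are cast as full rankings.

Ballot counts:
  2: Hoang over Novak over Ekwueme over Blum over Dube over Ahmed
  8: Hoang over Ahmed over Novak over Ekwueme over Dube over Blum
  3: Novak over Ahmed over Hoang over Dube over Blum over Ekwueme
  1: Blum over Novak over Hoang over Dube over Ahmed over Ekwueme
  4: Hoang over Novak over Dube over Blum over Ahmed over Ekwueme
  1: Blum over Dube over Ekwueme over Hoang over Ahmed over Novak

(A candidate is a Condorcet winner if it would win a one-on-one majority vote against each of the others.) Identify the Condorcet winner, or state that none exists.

Head-to-head results (19 voters):
Blum vs Novak: 2 to 17, Novak.
Blum vs Hoang: Blum is ranked higher on 1+1 = 2 ballots, Hoang on 17. Hoang wins 17–2.
Blum–Dube: Dube 15–4.
Blum vs Ahmed: Blum is ranked higher on 2+1+4+1 = 8 ballots, Ahmed on 11. Ahmed wins 11–8.
Blum vs Ekwueme: Ekwueme, 10–9.
Novak vs Hoang: Hoang, 15–4.
Novak vs Dube: Novak, 18–1.
Novak–Ahmed: Novak 10–9.
Novak–Ekwueme: Novak 18–1.
Hoang vs Dube: Hoang preferred on 2+8+3+1+4 = 18 ballots; Hoang wins 18–1.
Hoang vs Ahmed: Hoang, 16–3.
Hoang vs Ekwueme: 18 to 1, Hoang.
Dube vs Ahmed: Dube preferred on 2+1+4+1 = 8 ballots; Ahmed wins 11–8.
Dube vs Ekwueme: Ekwueme, 10–9.
Ahmed vs Ekwueme: Ahmed is ranked higher on 8+3+1+4 = 16 ballots, Ekwueme on 3. Ahmed wins 16–3.
Hoang wins every pairwise contest, so Hoang is the Condorcet winner.

Hoang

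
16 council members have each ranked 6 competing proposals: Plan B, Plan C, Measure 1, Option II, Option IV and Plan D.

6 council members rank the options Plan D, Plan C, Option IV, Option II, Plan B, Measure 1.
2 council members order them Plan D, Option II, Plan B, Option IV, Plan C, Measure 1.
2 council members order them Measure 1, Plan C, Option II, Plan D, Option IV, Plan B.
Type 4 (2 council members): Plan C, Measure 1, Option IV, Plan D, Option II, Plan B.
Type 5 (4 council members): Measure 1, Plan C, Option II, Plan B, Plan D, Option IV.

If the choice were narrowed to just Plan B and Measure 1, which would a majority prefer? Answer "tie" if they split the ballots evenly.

Ballots ranking Plan B above Measure 1: 6 + 2 = 8.
Ballots ranking Measure 1 above Plan B: 16 − 8 = 8.
8–8: the pair ties.

tie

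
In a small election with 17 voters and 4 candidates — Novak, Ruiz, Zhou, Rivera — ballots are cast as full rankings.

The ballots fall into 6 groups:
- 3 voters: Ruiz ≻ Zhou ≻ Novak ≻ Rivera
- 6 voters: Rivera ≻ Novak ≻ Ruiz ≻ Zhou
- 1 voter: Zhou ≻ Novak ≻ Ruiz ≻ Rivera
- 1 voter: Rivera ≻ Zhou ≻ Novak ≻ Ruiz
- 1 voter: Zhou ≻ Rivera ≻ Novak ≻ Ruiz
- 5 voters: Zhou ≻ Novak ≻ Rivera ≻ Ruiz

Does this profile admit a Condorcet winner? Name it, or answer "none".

none

Check each pair by majority over 17 ballots:
Novak vs Ruiz: Novak, 14–3.
Novak vs Zhou: Zhou wins 11–6.
Novak vs Rivera: 3+1+5 = 9 for Novak, 8 for Rivera — Novak by 9–8.
Ruiz vs Zhou: Ruiz preferred on 3+6 = 9 ballots; Ruiz wins 9–8.
Ruiz vs Rivera: Ruiz is ranked higher on 3+1 = 4 ballots, Rivera on 13. Rivera wins 13–4.
Zhou–Rivera: Zhou 10–7.
Every candidate loses at least once (Novak loses to Zhou; Ruiz loses to Novak; Zhou loses to Ruiz; Rivera loses to Novak). The majority relation contains the cycle Novak → Ruiz → Zhou → Novak, so there is no Condorcet winner.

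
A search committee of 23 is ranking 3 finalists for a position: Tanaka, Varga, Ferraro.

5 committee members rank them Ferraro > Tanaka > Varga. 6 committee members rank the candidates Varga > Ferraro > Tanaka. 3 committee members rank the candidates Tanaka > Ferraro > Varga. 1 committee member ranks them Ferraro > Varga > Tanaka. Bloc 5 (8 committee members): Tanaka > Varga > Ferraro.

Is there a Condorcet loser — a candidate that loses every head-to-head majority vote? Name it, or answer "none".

Head-to-head results (23 committee members):
Tanaka vs Varga: Tanaka preferred on 5+3+8 = 16 ballots; Tanaka wins 16–7.
Tanaka–Ferraro: Ferraro 12–11.
Varga vs Ferraro: Varga preferred on 6+8 = 14 ballots; Varga wins 14–9.
Each candidate has at least one pairwise win (Tanaka beats Varga; Varga beats Ferraro; Ferraro beats Tanaka) — no Condorcet loser.

none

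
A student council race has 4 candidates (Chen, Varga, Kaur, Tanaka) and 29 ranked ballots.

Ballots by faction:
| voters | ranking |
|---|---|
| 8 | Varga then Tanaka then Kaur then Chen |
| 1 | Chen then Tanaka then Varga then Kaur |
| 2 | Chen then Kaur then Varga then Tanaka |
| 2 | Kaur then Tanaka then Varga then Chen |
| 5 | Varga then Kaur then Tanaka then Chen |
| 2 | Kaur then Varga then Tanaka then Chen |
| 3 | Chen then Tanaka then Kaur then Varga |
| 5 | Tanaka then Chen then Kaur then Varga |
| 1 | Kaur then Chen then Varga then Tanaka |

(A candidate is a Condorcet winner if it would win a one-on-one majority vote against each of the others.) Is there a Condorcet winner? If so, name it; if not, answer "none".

Check each pair by majority over 29 ballots:
Chen–Varga: Varga 17–12.
Chen–Kaur: Kaur 18–11.
Chen vs Tanaka: Tanaka, 22–7.
Varga vs Kaur: 14 to 15, Kaur.
Varga–Tanaka: Varga 18–11.
Kaur vs Tanaka: 2+2+5+2+1 = 12 for Kaur, 17 for Tanaka — Tanaka by 17–12.
Each candidate drops at least one matchup (Chen loses to Varga; Varga loses to Kaur; Kaur loses to Tanaka; Tanaka loses to Varga); the cycle Varga > Tanaka > Kaur > Varga rules out a Condorcet winner.

none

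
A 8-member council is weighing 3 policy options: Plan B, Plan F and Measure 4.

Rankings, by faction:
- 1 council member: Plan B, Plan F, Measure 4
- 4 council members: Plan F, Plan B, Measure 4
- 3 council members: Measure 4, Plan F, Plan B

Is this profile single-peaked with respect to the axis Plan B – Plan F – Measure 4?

yes

Axis positions: Plan B=1, Plan F=2, Measure 4=3.
Faction 1 (peak Plan B at position 1): ranking walks positions 1-2-3, expanding outward from the peak — single-peaked.
Faction 2 (peak Plan F at position 2): ranking walks positions 2-1-3, expanding outward from the peak — single-peaked.
Faction 3 (peak Measure 4 at position 3): ranking walks positions 3-2-1, expanding outward from the peak — single-peaked.
Every ranking is single-peaked on this axis.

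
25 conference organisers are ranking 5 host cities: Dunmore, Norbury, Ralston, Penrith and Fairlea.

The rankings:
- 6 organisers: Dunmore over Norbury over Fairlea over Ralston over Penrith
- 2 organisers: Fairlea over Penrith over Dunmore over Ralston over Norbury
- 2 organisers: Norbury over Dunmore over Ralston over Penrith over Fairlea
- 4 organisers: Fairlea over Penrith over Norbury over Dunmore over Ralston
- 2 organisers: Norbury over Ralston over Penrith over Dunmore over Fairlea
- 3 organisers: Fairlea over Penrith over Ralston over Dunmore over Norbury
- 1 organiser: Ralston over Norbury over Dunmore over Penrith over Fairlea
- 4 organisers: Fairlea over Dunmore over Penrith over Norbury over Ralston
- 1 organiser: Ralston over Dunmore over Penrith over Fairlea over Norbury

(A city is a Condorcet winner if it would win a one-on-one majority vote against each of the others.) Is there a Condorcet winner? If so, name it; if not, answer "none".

Fairlea

Check each pair by majority over 25 ballots:
Dunmore vs Norbury: 6+2+3+4+1 = 16 for Dunmore, 9 for Norbury — Dunmore by 16–9.
Dunmore vs Ralston: Dunmore preferred on 6+2+2+4+4 = 18 ballots; Dunmore wins 18–7.
Dunmore vs Penrith: Dunmore is ranked higher on 6+2+1+4+1 = 14 ballots, Penrith on 11. Dunmore wins 14–11.
Dunmore vs Fairlea: Dunmore preferred on 6+2+2+1+1 = 12 ballots; Fairlea wins 13–12.
Norbury vs Ralston: Norbury is ranked higher on 6+2+4+2+4 = 18 ballots, Ralston on 7. Norbury wins 18–7.
Norbury vs Penrith: Penrith, 14–11.
Norbury vs Fairlea: Norbury preferred on 6+2+2+1 = 11 ballots; Fairlea wins 14–11.
Ralston–Penrith: Penrith 13–12.
Ralston vs Fairlea: 6 to 19, Fairlea.
Penrith vs Fairlea: Fairlea wins 19–6.
Fairlea defeats every rival head-to-head and is the Condorcet winner.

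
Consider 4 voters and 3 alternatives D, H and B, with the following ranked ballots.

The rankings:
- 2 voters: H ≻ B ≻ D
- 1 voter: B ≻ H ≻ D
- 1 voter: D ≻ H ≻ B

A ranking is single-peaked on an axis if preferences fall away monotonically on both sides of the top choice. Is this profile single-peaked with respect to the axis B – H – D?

yes

Axis positions: B=1, H=2, D=3.
Bloc 1 (peak H at position 2): ranking walks positions 2-1-3, expanding outward from the peak — single-peaked.
Bloc 2 (peak B at position 1): ranking walks positions 1-2-3, expanding outward from the peak — single-peaked.
Bloc 3 (peak D at position 3): ranking walks positions 3-2-1, expanding outward from the peak — single-peaked.
Every ranking is single-peaked on this axis.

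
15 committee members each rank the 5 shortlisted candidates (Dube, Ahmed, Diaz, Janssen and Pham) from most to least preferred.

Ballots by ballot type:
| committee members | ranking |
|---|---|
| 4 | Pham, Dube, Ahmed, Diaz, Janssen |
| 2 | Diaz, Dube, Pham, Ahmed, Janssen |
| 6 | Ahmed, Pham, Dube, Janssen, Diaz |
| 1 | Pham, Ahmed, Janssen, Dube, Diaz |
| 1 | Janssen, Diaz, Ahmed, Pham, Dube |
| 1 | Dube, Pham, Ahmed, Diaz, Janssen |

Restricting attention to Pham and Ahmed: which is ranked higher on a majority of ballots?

Ballots ranking Pham above Ahmed: 4 + 2 + 1 + 1 = 8.
Ballots ranking Ahmed above Pham: 15 − 8 = 7.
Pham wins the head-to-head 8–7.

Pham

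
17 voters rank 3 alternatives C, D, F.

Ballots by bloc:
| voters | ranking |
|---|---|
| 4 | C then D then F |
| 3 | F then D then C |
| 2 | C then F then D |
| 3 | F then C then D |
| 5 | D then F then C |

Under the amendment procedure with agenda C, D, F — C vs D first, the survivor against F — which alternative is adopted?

F

Round 1: C vs D — 9–8, C advances.
Round 2: C vs F — 6–11, F advances.
F survives the agenda.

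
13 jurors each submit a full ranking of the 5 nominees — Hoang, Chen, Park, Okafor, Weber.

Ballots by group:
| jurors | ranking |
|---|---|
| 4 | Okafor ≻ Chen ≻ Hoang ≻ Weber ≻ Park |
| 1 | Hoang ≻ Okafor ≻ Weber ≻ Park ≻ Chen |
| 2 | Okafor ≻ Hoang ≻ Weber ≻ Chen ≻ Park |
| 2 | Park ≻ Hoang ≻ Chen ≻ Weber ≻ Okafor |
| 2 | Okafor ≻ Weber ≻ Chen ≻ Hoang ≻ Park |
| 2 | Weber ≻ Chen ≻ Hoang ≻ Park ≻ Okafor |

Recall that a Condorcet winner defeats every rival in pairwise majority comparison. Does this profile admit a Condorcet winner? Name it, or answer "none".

Okafor

Check each pair by majority over 13 ballots:
Hoang vs Chen: Chen, 8–5.
Hoang vs Park: Hoang, 11–2.
Hoang vs Okafor: Okafor, 8–5.
Hoang–Weber: Hoang 9–4.
Chen vs Park: Chen wins 10–3.
Chen vs Okafor: Okafor wins 9–4.
Chen–Weber: Weber 7–6.
Park–Okafor: Okafor 9–4.
Park–Weber: Weber 11–2.
Okafor–Weber: Okafor 9–4.
Okafor defeats every rival head-to-head and is the Condorcet winner.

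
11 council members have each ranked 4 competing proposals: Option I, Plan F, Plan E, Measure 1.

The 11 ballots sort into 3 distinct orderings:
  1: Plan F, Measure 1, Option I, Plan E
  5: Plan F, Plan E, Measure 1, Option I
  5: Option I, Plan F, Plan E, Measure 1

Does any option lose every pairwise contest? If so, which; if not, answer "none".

none

Pairwise majorities:
Option I vs Plan F: Option I is ranked higher on 5 ballots, Plan F on 6. Plan F wins 6–5.
Option I vs Plan E: 6 to 5, Option I.
Option I vs Measure 1: 5 for Option I, 6 for Measure 1 — Measure 1 by 6–5.
Plan F vs Plan E: Plan F is ranked higher on 1+5+5 = 11 ballots, Plan E on 0. Plan F wins 11–0.
Plan F vs Measure 1: Plan F preferred on 1+5+5 = 11 ballots; Plan F wins 11–0.
Plan E vs Measure 1: Plan E, 10–1.
Every option wins at least one matchup (Option I beats Plan E; Plan F beats Option I; Plan E beats Measure 1; Measure 1 beats Option I), so there is no Condorcet loser.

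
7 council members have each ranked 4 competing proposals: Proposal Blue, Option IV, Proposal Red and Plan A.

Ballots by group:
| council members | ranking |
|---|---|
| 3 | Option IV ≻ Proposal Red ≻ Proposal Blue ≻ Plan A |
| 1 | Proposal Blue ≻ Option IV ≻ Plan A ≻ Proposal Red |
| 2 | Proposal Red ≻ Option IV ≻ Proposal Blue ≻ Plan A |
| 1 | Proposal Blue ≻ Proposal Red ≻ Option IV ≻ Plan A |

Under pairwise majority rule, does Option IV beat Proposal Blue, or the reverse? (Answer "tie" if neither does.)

Option IV

Ballots ranking Option IV above Proposal Blue: 3 + 2 = 5.
Ballots ranking Proposal Blue above Option IV: 7 − 5 = 2.
Option IV wins the head-to-head 5–2.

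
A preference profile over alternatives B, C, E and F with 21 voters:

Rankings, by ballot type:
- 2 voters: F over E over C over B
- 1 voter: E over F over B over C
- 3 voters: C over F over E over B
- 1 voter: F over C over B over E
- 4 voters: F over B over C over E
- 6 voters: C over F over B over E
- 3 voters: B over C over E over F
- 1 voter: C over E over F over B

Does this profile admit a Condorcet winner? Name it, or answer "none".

Head-to-head results (21 voters):
B vs C: C, 13–8.
B–E: B 14–7.
B vs F: F, 18–3.
C vs E: C wins 18–3.
C vs F: C, 13–8.
E vs F: F wins 16–5.
C wins every pairwise contest, so C is the Condorcet winner.

C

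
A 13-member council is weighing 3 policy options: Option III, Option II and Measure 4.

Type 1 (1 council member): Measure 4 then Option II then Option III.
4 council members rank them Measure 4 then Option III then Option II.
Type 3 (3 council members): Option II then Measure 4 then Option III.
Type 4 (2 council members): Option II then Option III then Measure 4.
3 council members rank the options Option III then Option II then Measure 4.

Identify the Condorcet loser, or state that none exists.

Head-to-head results (13 council members):
Option III vs Option II: Option III wins 7–6.
Option III vs Measure 4: Option III preferred on 2+3 = 5 ballots; Measure 4 wins 8–5.
Option II vs Measure 4: 3+2+3 = 8 for Option II, 5 for Measure 4 — Option II by 8–5.
Each option has at least one pairwise win (Option III beats Option II; Option II beats Measure 4; Measure 4 beats Option III) — no Condorcet loser.

none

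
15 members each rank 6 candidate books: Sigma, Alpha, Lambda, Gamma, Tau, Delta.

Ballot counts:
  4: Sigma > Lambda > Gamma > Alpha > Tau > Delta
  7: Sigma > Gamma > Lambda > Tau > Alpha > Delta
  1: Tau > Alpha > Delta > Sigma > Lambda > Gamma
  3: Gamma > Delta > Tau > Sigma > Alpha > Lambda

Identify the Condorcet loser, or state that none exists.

Head-to-head results (15 members):
Sigma vs Alpha: Sigma, 14–1.
Sigma vs Lambda: Sigma, 15–0.
Sigma–Gamma: Sigma 12–3.
Sigma vs Tau: 11 to 4, Sigma.
Sigma vs Delta: Sigma is ranked higher on 4+7 = 11 ballots, Delta on 4. Sigma wins 11–4.
Alpha vs Lambda: Lambda wins 11–4.
Alpha vs Gamma: Gamma, 14–1.
Alpha vs Tau: Tau wins 11–4.
Alpha vs Delta: Alpha wins 12–3.
Lambda–Gamma: Gamma 10–5.
Lambda–Tau: Lambda 11–4.
Lambda vs Delta: Lambda is ranked higher on 4+7 = 11 ballots, Delta on 4. Lambda wins 11–4.
Gamma vs Tau: Gamma is ranked higher on 4+7+3 = 14 ballots, Tau on 1. Gamma wins 14–1.
Gamma vs Delta: Gamma wins 14–1.
Tau vs Delta: 12 to 3, Tau.
Only Delta has no wins; Delta is the Condorcet loser.

Delta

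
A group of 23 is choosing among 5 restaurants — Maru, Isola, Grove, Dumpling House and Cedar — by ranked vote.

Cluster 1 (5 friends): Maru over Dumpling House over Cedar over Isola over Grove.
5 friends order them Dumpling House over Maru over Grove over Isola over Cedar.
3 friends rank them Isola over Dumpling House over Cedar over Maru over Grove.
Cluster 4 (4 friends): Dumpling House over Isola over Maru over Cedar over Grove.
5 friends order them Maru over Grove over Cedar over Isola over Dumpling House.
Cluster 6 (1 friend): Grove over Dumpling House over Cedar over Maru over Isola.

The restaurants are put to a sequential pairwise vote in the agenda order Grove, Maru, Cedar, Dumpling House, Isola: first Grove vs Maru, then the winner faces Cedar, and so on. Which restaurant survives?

Round 1: Grove vs Maru — 1–22, Maru advances.
Round 2: Maru vs Cedar — 19–4, Maru advances.
Round 3: Maru vs Dumpling House — 10–13, Dumpling House advances.
Round 4: Dumpling House vs Isola — 15–8, Dumpling House advances.
Dumpling House survives the agenda.

Dumpling House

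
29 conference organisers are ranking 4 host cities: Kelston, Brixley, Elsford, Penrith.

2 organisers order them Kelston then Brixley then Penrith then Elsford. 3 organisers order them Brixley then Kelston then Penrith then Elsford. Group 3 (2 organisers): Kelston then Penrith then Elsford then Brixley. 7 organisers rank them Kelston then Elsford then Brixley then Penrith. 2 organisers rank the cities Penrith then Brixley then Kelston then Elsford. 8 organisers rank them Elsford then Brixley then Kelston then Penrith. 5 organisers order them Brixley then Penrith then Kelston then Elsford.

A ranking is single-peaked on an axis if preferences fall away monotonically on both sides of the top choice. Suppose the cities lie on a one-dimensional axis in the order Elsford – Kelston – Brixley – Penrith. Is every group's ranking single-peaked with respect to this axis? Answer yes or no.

Axis positions: Elsford=1, Kelston=2, Brixley=3, Penrith=4.
Group 1 (peak Kelston at position 2): ranking walks positions 2-3-4-1, expanding outward from the peak — single-peaked.
Group 2 (peak Brixley at position 3): ranking walks positions 3-2-4-1, expanding outward from the peak — single-peaked.
Group 3: ranking walks positions 2-4-1-3; Penrith is ranked above Brixley even though Brixley lies between Penrith and the peak Kelston on the axis — preferences dip and rise again. Not single-peaked.
Group 4 (peak Kelston at position 2): ranking walks positions 2-1-3-4, expanding outward from the peak — single-peaked.
Group 5 (peak Penrith at position 4): ranking walks positions 4-3-2-1, expanding outward from the peak — single-peaked.
Group 6: ranking walks positions 1-3-2-4; Brixley is ranked above Kelston even though Kelston lies between Brixley and the peak Elsford on the axis — preferences dip and rise again. Not single-peaked.
Group 7 (peak Brixley at position 3): ranking walks positions 3-4-2-1, expanding outward from the peak — single-peaked.
Group 3 violates single-peakedness, so the profile is not single-peaked on this axis.

no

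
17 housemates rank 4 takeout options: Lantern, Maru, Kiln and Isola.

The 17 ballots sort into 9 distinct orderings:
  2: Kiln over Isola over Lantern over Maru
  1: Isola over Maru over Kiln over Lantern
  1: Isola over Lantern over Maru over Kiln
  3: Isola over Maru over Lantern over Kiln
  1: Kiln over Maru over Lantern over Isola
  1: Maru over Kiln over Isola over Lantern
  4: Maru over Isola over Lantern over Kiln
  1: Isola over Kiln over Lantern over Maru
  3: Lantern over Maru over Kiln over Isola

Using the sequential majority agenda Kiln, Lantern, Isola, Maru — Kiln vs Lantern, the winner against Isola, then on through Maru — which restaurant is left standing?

Round 1: Kiln vs Lantern — 6–11, Lantern advances.
Round 2: Lantern vs Isola — 4–13, Isola advances.
Round 3: Isola vs Maru — 8–9, Maru advances.
The agenda winner is Maru.

Maru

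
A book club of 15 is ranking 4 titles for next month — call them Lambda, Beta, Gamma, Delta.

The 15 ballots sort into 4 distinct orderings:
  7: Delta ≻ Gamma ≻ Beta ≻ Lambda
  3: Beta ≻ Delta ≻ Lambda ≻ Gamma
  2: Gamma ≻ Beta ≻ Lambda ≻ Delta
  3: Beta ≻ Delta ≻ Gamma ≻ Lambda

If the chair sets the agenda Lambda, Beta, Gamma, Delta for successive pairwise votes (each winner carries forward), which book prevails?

Round 1: Lambda vs Beta — 0–15, Beta advances.
Round 2: Beta vs Gamma — 6–9, Gamma advances.
Round 3: Gamma vs Delta — 2–13, Delta advances.
Delta survives the agenda.

Delta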